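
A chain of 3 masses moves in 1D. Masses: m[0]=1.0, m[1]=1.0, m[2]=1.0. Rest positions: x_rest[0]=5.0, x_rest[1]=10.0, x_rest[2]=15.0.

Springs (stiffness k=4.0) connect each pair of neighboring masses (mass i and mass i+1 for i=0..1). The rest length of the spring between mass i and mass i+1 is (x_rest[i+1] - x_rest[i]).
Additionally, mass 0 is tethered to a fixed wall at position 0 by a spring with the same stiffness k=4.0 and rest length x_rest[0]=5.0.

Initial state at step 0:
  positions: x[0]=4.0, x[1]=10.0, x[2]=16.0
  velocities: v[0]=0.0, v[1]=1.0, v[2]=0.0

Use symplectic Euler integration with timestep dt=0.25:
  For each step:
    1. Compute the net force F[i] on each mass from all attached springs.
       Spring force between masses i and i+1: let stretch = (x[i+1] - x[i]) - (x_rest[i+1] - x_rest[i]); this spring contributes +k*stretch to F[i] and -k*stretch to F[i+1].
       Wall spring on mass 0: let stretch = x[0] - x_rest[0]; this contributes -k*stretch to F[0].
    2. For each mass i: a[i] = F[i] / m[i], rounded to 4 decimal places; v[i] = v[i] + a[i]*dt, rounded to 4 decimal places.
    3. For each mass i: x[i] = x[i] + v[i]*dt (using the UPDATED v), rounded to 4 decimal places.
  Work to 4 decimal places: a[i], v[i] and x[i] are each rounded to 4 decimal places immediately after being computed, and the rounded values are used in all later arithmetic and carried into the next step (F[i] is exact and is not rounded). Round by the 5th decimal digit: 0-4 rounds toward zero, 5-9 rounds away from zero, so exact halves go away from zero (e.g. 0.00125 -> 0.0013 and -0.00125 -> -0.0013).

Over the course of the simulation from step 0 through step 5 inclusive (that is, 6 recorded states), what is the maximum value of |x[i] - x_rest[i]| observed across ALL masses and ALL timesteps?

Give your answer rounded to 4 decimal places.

Step 0: x=[4.0000 10.0000 16.0000] v=[0.0000 1.0000 0.0000]
Step 1: x=[4.5000 10.2500 15.7500] v=[2.0000 1.0000 -1.0000]
Step 2: x=[5.3125 10.4375 15.3750] v=[3.2500 0.7500 -1.5000]
Step 3: x=[6.0781 10.5781 15.0156] v=[3.0625 0.5625 -1.4375]
Step 4: x=[6.4492 10.7031 14.7969] v=[1.4844 0.5000 -0.8750]
Step 5: x=[6.2715 10.7881 14.8047] v=[-0.7109 0.3399 0.0312]
Max displacement = 1.4492

Answer: 1.4492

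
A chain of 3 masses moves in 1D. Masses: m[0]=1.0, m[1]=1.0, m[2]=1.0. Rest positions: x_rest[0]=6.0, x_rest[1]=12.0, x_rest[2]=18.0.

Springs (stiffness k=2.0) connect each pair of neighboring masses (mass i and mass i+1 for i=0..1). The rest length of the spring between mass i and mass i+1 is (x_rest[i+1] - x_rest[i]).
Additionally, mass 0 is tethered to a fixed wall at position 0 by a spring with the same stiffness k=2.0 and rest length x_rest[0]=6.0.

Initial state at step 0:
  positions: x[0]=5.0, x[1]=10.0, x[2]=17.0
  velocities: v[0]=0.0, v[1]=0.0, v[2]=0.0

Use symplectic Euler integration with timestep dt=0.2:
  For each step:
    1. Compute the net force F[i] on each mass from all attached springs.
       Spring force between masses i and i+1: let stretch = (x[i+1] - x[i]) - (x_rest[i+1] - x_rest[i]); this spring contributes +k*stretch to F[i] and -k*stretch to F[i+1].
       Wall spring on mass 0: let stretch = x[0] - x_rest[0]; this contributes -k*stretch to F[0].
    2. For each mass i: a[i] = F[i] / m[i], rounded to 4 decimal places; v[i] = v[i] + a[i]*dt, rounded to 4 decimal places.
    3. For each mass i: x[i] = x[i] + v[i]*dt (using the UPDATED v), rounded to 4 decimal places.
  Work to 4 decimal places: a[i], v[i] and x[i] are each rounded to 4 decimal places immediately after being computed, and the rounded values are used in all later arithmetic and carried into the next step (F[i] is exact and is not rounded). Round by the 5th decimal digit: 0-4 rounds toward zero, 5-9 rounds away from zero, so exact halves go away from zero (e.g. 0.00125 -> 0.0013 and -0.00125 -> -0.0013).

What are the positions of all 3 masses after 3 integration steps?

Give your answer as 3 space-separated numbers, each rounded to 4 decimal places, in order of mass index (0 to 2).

Step 0: x=[5.0000 10.0000 17.0000] v=[0.0000 0.0000 0.0000]
Step 1: x=[5.0000 10.1600 16.9200] v=[0.0000 0.8000 -0.4000]
Step 2: x=[5.0128 10.4480 16.7792] v=[0.0640 1.4400 -0.7040]
Step 3: x=[5.0594 10.8077 16.6119] v=[0.2330 1.7984 -0.8365]

Answer: 5.0594 10.8077 16.6119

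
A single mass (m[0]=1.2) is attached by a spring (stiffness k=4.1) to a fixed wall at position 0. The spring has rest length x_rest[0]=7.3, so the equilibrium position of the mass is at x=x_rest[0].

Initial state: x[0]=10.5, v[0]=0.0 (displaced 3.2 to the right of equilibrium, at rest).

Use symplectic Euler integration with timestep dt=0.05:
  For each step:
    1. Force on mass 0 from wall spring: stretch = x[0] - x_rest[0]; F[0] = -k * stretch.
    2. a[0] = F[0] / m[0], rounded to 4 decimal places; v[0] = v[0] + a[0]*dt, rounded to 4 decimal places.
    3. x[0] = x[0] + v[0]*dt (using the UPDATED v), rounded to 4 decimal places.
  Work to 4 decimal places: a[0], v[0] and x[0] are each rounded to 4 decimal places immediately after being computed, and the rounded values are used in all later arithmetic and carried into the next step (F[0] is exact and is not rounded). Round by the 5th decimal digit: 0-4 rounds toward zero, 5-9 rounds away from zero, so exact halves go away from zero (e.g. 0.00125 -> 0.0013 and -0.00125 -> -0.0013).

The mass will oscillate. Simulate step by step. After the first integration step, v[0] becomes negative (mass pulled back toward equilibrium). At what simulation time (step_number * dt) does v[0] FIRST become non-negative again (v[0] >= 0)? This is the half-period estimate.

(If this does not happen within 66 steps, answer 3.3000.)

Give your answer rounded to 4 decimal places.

Answer: 1.7000

Derivation:
Step 0: x=[10.5000] v=[0.0000]
Step 1: x=[10.4727] v=[-0.5467]
Step 2: x=[10.4183] v=[-1.0887]
Step 3: x=[10.3372] v=[-1.6214]
Step 4: x=[10.2302] v=[-2.1403]
Step 5: x=[10.0982] v=[-2.6409]
Step 6: x=[9.9423] v=[-3.1189]
Step 7: x=[9.7638] v=[-3.5703]
Step 8: x=[9.5642] v=[-3.9912]
Step 9: x=[9.3453] v=[-4.3780]
Step 10: x=[9.1089] v=[-4.7274]
Step 11: x=[8.8571] v=[-5.0364]
Step 12: x=[8.5920] v=[-5.3024]
Step 13: x=[8.3158] v=[-5.5231]
Step 14: x=[8.0310] v=[-5.6966]
Step 15: x=[7.7399] v=[-5.8215]
Step 16: x=[7.4451] v=[-5.8967]
Step 17: x=[7.1490] v=[-5.9215]
Step 18: x=[6.8542] v=[-5.8957]
Step 19: x=[6.5632] v=[-5.8195]
Step 20: x=[6.2785] v=[-5.6936]
Step 21: x=[6.0025] v=[-5.5191]
Step 22: x=[5.7376] v=[-5.2974]
Step 23: x=[5.4861] v=[-5.0305]
Step 24: x=[5.2501] v=[-4.7206]
Step 25: x=[5.0316] v=[-4.3704]
Step 26: x=[4.8325] v=[-3.9829]
Step 27: x=[4.6544] v=[-3.5614]
Step 28: x=[4.4989] v=[-3.1094]
Step 29: x=[4.3674] v=[-2.6309]
Step 30: x=[4.2609] v=[-2.1299]
Step 31: x=[4.1804] v=[-1.6107]
Step 32: x=[4.1265] v=[-1.0778]
Step 33: x=[4.0997] v=[-0.5357]
Step 34: x=[4.1003] v=[0.0110]
First v>=0 after going negative at step 34, time=1.7000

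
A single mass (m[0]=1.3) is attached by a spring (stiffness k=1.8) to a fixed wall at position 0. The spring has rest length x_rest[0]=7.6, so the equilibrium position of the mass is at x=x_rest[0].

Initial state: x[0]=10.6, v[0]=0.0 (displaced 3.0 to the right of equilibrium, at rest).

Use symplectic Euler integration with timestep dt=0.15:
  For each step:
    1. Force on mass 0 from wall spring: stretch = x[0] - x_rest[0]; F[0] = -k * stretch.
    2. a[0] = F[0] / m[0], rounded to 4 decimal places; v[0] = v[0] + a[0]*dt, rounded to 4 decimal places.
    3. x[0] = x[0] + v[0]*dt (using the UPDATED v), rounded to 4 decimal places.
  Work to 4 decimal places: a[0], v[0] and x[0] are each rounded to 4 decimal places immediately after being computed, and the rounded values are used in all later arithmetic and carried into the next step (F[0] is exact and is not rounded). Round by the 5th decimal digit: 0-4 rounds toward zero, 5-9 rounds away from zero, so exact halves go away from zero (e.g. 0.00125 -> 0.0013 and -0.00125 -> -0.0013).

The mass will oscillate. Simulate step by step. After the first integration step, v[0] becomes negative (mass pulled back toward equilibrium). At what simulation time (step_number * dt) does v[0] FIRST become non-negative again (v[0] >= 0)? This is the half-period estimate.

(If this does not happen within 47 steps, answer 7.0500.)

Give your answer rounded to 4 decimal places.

Answer: 2.7000

Derivation:
Step 0: x=[10.6000] v=[0.0000]
Step 1: x=[10.5065] v=[-0.6231]
Step 2: x=[10.3225] v=[-1.2268]
Step 3: x=[10.0537] v=[-1.7922]
Step 4: x=[9.7084] v=[-2.3018]
Step 5: x=[9.2974] v=[-2.7397]
Step 6: x=[8.8336] v=[-3.0922]
Step 7: x=[8.3313] v=[-3.3484]
Step 8: x=[7.8063] v=[-3.5003]
Step 9: x=[7.2748] v=[-3.5431]
Step 10: x=[6.7535] v=[-3.4756]
Step 11: x=[6.2585] v=[-3.2998]
Step 12: x=[5.8053] v=[-3.0212]
Step 13: x=[5.4080] v=[-2.6485]
Step 14: x=[5.0790] v=[-2.1932]
Step 15: x=[4.8286] v=[-1.6696]
Step 16: x=[4.6645] v=[-1.0940]
Step 17: x=[4.5919] v=[-0.4843]
Step 18: x=[4.6130] v=[0.1405]
First v>=0 after going negative at step 18, time=2.7000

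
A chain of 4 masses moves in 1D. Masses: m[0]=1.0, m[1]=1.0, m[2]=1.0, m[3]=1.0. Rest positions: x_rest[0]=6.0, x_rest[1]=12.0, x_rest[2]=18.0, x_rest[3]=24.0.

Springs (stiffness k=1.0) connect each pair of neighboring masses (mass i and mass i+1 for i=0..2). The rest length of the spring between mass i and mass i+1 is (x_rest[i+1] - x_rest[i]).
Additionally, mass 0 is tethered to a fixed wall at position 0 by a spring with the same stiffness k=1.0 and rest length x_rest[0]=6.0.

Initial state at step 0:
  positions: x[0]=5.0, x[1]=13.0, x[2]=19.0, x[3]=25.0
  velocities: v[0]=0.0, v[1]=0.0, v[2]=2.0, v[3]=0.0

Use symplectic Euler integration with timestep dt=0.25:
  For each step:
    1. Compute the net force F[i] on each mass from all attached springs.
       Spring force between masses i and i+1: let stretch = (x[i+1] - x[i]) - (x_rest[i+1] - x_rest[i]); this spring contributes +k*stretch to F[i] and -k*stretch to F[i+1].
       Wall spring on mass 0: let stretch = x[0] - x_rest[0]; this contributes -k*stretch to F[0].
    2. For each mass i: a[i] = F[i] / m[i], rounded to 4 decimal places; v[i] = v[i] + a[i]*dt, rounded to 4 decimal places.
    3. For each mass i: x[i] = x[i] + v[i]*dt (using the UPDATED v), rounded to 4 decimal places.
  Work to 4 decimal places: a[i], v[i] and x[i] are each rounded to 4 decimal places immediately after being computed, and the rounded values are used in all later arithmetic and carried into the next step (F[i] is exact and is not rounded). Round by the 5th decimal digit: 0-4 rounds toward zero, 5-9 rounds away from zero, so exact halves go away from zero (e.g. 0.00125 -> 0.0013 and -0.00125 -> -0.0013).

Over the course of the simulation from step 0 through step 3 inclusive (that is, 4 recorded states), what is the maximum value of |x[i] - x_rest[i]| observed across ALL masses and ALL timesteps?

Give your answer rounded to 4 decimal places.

Answer: 2.2254

Derivation:
Step 0: x=[5.0000 13.0000 19.0000 25.0000] v=[0.0000 0.0000 2.0000 0.0000]
Step 1: x=[5.1875 12.8750 19.5000 25.0000] v=[0.7500 -0.5000 2.0000 0.0000]
Step 2: x=[5.5313 12.6836 19.9297 25.0313] v=[1.3750 -0.7656 1.7188 0.1250]
Step 3: x=[5.9764 12.4981 20.2254 25.1187] v=[1.7803 -0.7422 1.1827 0.3496]
Max displacement = 2.2254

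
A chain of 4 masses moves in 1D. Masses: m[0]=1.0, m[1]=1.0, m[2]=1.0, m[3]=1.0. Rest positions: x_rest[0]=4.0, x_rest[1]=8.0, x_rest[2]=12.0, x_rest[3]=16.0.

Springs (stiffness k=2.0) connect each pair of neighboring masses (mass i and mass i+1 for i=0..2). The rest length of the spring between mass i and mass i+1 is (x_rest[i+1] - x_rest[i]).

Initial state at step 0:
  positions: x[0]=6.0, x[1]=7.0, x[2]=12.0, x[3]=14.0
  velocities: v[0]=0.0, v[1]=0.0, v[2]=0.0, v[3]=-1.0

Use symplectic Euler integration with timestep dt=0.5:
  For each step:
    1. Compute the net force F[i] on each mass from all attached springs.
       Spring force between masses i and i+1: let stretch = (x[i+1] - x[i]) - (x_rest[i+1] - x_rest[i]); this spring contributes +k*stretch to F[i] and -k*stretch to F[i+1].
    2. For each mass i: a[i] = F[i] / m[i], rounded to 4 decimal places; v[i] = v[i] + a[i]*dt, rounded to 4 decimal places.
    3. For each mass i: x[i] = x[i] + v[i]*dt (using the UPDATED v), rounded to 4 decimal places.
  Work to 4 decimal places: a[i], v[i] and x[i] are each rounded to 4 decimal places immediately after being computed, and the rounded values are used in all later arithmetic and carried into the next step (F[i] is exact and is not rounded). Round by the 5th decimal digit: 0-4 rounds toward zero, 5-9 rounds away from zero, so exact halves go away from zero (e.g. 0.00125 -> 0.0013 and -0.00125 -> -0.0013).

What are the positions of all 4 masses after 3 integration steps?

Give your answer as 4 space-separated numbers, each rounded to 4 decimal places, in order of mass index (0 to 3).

Step 0: x=[6.0000 7.0000 12.0000 14.0000] v=[0.0000 0.0000 0.0000 -1.0000]
Step 1: x=[4.5000 9.0000 10.5000 14.5000] v=[-3.0000 4.0000 -3.0000 1.0000]
Step 2: x=[3.2500 9.5000 10.2500 15.0000] v=[-2.5000 1.0000 -0.5000 1.0000]
Step 3: x=[3.1250 7.2500 12.0000 15.1250] v=[-0.2500 -4.5000 3.5000 0.2500]

Answer: 3.1250 7.2500 12.0000 15.1250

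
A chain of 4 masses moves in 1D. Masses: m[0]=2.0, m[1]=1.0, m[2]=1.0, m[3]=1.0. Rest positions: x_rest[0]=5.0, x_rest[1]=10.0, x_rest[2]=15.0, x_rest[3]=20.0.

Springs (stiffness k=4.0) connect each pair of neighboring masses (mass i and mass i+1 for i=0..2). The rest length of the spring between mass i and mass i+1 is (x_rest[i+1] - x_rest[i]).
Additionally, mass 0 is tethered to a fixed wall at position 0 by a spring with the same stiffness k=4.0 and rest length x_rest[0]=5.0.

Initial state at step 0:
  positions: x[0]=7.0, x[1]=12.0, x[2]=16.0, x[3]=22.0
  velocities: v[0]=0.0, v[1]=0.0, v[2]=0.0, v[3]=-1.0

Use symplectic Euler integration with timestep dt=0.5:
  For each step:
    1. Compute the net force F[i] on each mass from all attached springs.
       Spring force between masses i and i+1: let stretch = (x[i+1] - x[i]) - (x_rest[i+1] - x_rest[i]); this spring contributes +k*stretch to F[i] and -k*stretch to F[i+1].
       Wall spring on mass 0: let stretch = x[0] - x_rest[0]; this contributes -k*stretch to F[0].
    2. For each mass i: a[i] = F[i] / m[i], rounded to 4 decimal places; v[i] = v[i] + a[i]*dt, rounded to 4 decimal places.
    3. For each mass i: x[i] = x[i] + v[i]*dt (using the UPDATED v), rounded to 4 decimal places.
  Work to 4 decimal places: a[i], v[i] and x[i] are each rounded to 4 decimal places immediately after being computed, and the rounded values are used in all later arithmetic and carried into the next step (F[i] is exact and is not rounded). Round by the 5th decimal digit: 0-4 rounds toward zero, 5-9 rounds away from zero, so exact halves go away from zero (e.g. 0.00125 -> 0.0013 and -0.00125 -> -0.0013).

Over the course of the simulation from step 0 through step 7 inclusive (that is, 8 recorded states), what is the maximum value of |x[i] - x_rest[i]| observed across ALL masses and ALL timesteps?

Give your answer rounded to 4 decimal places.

Answer: 3.5000

Derivation:
Step 0: x=[7.0000 12.0000 16.0000 22.0000] v=[0.0000 0.0000 0.0000 -1.0000]
Step 1: x=[6.0000 11.0000 18.0000 20.5000] v=[-2.0000 -2.0000 4.0000 -3.0000]
Step 2: x=[4.5000 12.0000 15.5000 21.5000] v=[-3.0000 2.0000 -5.0000 2.0000]
Step 3: x=[4.5000 9.0000 15.5000 21.5000] v=[0.0000 -6.0000 0.0000 0.0000]
Step 4: x=[4.5000 8.0000 15.0000 20.5000] v=[0.0000 -2.0000 -1.0000 -2.0000]
Step 5: x=[4.0000 10.5000 13.0000 19.0000] v=[-1.0000 5.0000 -4.0000 -3.0000]
Step 6: x=[4.7500 9.0000 14.5000 16.5000] v=[1.5000 -3.0000 3.0000 -5.0000]
Step 7: x=[5.2500 8.7500 12.5000 17.0000] v=[1.0000 -0.5000 -4.0000 1.0000]
Max displacement = 3.5000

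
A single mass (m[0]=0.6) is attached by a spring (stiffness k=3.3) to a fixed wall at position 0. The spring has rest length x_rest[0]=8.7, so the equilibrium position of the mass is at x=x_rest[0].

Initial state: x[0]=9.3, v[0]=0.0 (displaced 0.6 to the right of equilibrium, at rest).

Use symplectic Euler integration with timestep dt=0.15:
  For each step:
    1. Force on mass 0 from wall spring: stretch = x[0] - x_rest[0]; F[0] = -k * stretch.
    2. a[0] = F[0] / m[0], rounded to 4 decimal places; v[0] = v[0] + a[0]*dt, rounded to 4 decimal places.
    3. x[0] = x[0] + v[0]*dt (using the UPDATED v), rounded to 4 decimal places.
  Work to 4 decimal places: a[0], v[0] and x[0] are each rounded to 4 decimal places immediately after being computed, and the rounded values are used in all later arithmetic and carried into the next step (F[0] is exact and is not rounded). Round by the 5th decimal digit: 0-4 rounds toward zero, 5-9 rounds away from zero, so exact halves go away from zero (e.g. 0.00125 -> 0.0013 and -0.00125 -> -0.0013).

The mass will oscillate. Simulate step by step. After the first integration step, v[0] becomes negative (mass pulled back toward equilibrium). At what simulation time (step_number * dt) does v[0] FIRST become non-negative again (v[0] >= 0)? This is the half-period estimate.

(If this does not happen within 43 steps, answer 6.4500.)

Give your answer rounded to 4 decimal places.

Step 0: x=[9.3000] v=[0.0000]
Step 1: x=[9.2258] v=[-0.4950]
Step 2: x=[9.0865] v=[-0.9288]
Step 3: x=[8.8993] v=[-1.2477]
Step 4: x=[8.6875] v=[-1.4121]
Step 5: x=[8.4772] v=[-1.4018]
Step 6: x=[8.2945] v=[-1.2180]
Step 7: x=[8.1620] v=[-0.8835]
Step 8: x=[8.0960] v=[-0.4397]
Step 9: x=[8.1048] v=[0.0586]
First v>=0 after going negative at step 9, time=1.3500

Answer: 1.3500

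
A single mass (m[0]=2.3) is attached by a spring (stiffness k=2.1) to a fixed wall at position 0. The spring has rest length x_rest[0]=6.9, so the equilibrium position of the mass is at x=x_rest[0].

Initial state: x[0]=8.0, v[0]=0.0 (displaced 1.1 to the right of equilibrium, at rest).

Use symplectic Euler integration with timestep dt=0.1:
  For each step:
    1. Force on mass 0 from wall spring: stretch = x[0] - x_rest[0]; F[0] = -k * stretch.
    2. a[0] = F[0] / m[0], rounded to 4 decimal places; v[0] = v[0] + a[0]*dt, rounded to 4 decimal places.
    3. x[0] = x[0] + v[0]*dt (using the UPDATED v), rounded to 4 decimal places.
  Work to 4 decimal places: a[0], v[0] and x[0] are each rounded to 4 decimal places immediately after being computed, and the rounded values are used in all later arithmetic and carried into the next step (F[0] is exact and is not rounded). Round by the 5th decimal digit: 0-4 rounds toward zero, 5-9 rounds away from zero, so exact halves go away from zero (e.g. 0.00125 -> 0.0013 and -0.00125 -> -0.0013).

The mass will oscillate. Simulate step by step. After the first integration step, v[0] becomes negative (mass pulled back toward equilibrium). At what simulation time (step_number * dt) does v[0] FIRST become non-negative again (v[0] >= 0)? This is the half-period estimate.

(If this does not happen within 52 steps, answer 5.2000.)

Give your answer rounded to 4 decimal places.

Answer: 3.3000

Derivation:
Step 0: x=[8.0000] v=[0.0000]
Step 1: x=[7.9900] v=[-0.1004]
Step 2: x=[7.9700] v=[-0.1999]
Step 3: x=[7.9402] v=[-0.2976]
Step 4: x=[7.9009] v=[-0.3926]
Step 5: x=[7.8525] v=[-0.4840]
Step 6: x=[7.7954] v=[-0.5710]
Step 7: x=[7.7301] v=[-0.6528]
Step 8: x=[7.6572] v=[-0.7286]
Step 9: x=[7.5774] v=[-0.7977]
Step 10: x=[7.4914] v=[-0.8596]
Step 11: x=[7.4000] v=[-0.9136]
Step 12: x=[7.3041] v=[-0.9593]
Step 13: x=[7.2045] v=[-0.9962]
Step 14: x=[7.1021] v=[-1.0240]
Step 15: x=[6.9979] v=[-1.0425]
Step 16: x=[6.8928] v=[-1.0514]
Step 17: x=[6.7877] v=[-1.0507]
Step 18: x=[6.6837] v=[-1.0405]
Step 19: x=[6.5816] v=[-1.0208]
Step 20: x=[6.4824] v=[-0.9917]
Step 21: x=[6.3870] v=[-0.9536]
Step 22: x=[6.2963] v=[-0.9068]
Step 23: x=[6.2111] v=[-0.8517]
Step 24: x=[6.1322] v=[-0.7888]
Step 25: x=[6.0603] v=[-0.7187]
Step 26: x=[5.9961] v=[-0.6420]
Step 27: x=[5.9402] v=[-0.5595]
Step 28: x=[5.8930] v=[-0.4719]
Step 29: x=[5.8550] v=[-0.3800]
Step 30: x=[5.8265] v=[-0.2846]
Step 31: x=[5.8078] v=[-0.1866]
Step 32: x=[5.7991] v=[-0.0869]
Step 33: x=[5.8005] v=[0.0136]
First v>=0 after going negative at step 33, time=3.3000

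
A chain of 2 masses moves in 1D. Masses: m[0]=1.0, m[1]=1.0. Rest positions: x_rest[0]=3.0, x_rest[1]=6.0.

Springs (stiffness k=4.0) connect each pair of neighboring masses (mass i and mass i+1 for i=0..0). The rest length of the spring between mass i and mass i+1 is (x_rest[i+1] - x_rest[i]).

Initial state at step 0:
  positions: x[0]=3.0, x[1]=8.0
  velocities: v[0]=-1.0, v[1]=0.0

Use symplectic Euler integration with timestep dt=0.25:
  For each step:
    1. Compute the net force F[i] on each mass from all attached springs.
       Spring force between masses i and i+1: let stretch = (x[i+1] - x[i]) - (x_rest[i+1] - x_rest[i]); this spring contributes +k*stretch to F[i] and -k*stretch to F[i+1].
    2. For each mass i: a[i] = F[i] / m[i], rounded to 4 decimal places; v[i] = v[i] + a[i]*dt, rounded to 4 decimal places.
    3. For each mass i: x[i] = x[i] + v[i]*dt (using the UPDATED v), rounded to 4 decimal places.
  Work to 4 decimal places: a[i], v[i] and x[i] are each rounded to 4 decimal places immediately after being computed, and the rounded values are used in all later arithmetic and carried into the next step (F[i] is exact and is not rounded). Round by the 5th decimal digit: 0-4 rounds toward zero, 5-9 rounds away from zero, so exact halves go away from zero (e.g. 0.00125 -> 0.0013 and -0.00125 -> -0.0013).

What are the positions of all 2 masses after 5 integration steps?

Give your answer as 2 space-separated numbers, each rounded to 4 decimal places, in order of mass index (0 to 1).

Answer: 4.1798 5.5704

Derivation:
Step 0: x=[3.0000 8.0000] v=[-1.0000 0.0000]
Step 1: x=[3.2500 7.5000] v=[1.0000 -2.0000]
Step 2: x=[3.8125 6.6875] v=[2.2500 -3.2500]
Step 3: x=[4.3438 5.9063] v=[2.1250 -3.1250]
Step 4: x=[4.5157 5.4844] v=[0.6875 -1.6875]
Step 5: x=[4.1798 5.5704] v=[-1.3438 0.3438]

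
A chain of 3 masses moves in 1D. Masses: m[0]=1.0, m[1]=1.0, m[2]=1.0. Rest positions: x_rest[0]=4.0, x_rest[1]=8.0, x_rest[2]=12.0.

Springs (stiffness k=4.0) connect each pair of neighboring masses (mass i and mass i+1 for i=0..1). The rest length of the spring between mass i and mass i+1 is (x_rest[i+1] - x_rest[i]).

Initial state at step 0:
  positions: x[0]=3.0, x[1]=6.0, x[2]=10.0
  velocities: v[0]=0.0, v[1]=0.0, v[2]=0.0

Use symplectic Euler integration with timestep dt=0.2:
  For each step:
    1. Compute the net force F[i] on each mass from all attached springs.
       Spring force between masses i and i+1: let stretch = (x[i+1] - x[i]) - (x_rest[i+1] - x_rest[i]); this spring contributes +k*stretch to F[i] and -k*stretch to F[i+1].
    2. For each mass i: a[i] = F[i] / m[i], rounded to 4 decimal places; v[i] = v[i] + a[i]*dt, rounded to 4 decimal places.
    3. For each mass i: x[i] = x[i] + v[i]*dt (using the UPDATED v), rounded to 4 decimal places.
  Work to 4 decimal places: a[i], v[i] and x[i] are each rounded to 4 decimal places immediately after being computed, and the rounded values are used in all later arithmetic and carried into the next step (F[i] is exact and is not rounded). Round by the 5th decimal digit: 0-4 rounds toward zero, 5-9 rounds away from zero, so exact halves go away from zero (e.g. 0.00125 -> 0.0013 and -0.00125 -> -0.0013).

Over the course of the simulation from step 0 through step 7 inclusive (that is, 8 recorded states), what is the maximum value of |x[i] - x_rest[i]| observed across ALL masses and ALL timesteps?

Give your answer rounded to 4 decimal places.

Step 0: x=[3.0000 6.0000 10.0000] v=[0.0000 0.0000 0.0000]
Step 1: x=[2.8400 6.1600 10.0000] v=[-0.8000 0.8000 0.0000]
Step 2: x=[2.5712 6.4032 10.0256] v=[-1.3440 1.2160 0.1280]
Step 3: x=[2.2755 6.6129 10.1116] v=[-1.4784 1.0483 0.4301]
Step 4: x=[2.0338 6.6884 10.2778] v=[-1.2085 0.3773 0.8311]
Step 5: x=[1.8968 6.5934 10.5097] v=[-0.6848 -0.4749 1.1596]
Step 6: x=[1.8713 6.3736 10.7550] v=[-0.1275 -1.0991 1.2266]
Step 7: x=[1.9262 6.1344 10.9393] v=[0.2743 -1.1958 0.9215]
Max displacement = 2.1287

Answer: 2.1287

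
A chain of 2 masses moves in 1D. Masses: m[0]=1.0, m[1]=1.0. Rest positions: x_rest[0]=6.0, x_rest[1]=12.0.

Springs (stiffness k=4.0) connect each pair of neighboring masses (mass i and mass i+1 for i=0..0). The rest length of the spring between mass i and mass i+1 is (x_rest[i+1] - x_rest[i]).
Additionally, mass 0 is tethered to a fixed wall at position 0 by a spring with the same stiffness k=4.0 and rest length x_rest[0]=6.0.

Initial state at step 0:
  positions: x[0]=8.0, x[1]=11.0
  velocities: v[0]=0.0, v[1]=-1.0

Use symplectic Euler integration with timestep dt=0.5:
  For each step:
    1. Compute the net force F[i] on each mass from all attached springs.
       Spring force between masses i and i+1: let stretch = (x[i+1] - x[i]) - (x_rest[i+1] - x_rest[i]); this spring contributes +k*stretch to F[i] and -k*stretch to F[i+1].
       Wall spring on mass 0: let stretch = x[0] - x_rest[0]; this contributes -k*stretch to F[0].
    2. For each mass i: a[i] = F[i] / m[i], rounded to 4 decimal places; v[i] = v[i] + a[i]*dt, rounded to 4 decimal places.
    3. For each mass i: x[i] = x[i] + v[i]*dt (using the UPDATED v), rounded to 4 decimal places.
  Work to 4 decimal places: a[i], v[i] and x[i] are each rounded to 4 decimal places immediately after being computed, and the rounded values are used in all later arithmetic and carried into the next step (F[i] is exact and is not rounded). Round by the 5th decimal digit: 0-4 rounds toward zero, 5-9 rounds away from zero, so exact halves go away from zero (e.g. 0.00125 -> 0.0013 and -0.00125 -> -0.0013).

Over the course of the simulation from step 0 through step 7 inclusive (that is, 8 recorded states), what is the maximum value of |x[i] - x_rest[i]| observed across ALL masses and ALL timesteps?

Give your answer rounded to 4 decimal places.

Answer: 3.0000

Derivation:
Step 0: x=[8.0000 11.0000] v=[0.0000 -1.0000]
Step 1: x=[3.0000 13.5000] v=[-10.0000 5.0000]
Step 2: x=[5.5000 11.5000] v=[5.0000 -4.0000]
Step 3: x=[8.5000 9.5000] v=[6.0000 -4.0000]
Step 4: x=[4.0000 12.5000] v=[-9.0000 6.0000]
Step 5: x=[4.0000 13.0000] v=[0.0000 1.0000]
Step 6: x=[9.0000 10.5000] v=[10.0000 -5.0000]
Step 7: x=[6.5000 12.5000] v=[-5.0000 4.0000]
Max displacement = 3.0000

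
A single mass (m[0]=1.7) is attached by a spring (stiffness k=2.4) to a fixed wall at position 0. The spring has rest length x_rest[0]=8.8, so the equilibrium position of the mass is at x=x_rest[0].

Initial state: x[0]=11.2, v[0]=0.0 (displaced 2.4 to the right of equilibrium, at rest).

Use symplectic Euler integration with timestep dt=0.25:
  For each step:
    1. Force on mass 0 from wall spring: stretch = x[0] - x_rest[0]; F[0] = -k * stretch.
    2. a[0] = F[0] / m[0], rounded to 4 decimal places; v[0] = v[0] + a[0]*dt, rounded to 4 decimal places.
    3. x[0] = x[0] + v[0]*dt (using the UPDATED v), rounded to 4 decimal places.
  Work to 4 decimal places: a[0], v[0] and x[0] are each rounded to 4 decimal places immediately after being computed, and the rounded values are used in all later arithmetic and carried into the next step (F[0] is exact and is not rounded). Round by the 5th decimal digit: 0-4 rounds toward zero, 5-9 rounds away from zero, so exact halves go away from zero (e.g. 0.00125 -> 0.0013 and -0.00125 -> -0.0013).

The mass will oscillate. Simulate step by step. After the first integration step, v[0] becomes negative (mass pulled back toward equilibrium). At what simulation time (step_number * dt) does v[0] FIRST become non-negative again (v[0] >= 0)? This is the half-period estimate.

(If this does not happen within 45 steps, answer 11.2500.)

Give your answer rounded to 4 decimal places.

Step 0: x=[11.2000] v=[0.0000]
Step 1: x=[10.9882] v=[-0.8471]
Step 2: x=[10.5834] v=[-1.6194]
Step 3: x=[10.0212] v=[-2.2488]
Step 4: x=[9.3513] v=[-2.6798]
Step 5: x=[8.6327] v=[-2.8744]
Step 6: x=[7.9289] v=[-2.8154]
Step 7: x=[7.3019] v=[-2.5080]
Step 8: x=[6.8071] v=[-1.9793]
Step 9: x=[6.4881] v=[-1.2759]
Step 10: x=[6.3731] v=[-0.4599]
Step 11: x=[6.4723] v=[0.3967]
First v>=0 after going negative at step 11, time=2.7500

Answer: 2.7500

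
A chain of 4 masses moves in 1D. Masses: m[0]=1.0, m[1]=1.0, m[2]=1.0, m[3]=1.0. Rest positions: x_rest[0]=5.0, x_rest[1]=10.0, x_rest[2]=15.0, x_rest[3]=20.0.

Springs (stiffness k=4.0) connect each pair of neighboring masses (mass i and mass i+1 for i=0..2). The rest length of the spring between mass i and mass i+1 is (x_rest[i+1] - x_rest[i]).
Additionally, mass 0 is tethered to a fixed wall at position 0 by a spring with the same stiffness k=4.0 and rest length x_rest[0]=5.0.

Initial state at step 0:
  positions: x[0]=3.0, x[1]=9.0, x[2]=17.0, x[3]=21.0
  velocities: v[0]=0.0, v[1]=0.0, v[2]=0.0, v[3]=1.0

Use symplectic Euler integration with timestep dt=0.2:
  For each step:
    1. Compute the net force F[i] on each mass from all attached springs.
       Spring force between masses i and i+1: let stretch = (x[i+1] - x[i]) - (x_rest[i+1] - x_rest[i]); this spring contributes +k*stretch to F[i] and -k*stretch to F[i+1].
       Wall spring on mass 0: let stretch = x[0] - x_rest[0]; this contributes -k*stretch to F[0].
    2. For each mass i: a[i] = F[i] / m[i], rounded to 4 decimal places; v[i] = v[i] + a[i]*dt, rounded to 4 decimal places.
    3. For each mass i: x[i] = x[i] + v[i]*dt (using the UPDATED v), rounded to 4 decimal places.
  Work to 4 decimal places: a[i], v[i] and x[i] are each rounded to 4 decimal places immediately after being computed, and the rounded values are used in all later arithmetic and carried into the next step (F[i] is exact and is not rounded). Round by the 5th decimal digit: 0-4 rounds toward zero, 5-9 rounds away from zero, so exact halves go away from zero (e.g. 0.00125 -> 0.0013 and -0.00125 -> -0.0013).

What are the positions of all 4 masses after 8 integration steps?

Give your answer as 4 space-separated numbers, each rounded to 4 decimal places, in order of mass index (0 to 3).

Answer: 6.1426 11.6055 16.8202 18.7854

Derivation:
Step 0: x=[3.0000 9.0000 17.0000 21.0000] v=[0.0000 0.0000 0.0000 1.0000]
Step 1: x=[3.4800 9.3200 16.3600 21.3600] v=[2.4000 1.6000 -3.2000 1.8000]
Step 2: x=[4.3376 9.8320 15.3936 21.7200] v=[4.2880 2.5600 -4.8320 1.8000]
Step 3: x=[5.3803 10.3548 14.5496 21.8678] v=[5.2134 2.6138 -4.2202 0.7389]
Step 4: x=[6.3581 10.7528 14.2053 21.6447] v=[4.8888 1.9900 -1.7215 -1.1157]
Step 5: x=[7.0217 11.0000 14.4989 21.0313] v=[3.3181 1.2362 1.4680 -3.0672]
Step 6: x=[7.1984 11.1705 15.2779 20.1727] v=[0.8834 0.8527 3.8948 -4.2931]
Step 7: x=[6.8589 11.3627 16.1828 19.3309] v=[-1.6976 0.9609 4.5247 -4.2089]
Step 8: x=[6.1426 11.6055 16.8202 18.7854] v=[-3.5817 1.2139 3.1871 -2.7274]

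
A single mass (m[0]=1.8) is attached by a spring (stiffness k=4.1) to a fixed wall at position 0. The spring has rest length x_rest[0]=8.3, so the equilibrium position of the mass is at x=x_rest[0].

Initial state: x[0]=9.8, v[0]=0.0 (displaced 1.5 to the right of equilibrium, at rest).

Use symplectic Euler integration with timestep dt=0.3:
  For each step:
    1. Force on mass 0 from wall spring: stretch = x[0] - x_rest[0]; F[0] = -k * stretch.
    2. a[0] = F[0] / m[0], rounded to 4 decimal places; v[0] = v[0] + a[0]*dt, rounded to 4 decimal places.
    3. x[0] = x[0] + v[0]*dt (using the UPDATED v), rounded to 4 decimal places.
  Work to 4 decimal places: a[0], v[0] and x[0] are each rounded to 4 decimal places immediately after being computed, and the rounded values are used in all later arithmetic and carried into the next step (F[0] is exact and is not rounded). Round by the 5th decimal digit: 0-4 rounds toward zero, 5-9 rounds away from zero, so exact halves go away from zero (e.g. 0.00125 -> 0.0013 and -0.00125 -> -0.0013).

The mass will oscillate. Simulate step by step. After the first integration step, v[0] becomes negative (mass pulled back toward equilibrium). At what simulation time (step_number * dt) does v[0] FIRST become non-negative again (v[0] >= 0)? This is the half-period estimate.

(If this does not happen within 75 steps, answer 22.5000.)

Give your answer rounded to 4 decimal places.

Step 0: x=[9.8000] v=[0.0000]
Step 1: x=[9.4925] v=[-1.0250]
Step 2: x=[8.9405] v=[-1.8399]
Step 3: x=[8.2572] v=[-2.2776]
Step 4: x=[7.5827] v=[-2.2484]
Step 5: x=[7.0552] v=[-1.7582]
Step 6: x=[6.7829] v=[-0.9076]
Step 7: x=[6.8216] v=[0.1291]
First v>=0 after going negative at step 7, time=2.1000

Answer: 2.1000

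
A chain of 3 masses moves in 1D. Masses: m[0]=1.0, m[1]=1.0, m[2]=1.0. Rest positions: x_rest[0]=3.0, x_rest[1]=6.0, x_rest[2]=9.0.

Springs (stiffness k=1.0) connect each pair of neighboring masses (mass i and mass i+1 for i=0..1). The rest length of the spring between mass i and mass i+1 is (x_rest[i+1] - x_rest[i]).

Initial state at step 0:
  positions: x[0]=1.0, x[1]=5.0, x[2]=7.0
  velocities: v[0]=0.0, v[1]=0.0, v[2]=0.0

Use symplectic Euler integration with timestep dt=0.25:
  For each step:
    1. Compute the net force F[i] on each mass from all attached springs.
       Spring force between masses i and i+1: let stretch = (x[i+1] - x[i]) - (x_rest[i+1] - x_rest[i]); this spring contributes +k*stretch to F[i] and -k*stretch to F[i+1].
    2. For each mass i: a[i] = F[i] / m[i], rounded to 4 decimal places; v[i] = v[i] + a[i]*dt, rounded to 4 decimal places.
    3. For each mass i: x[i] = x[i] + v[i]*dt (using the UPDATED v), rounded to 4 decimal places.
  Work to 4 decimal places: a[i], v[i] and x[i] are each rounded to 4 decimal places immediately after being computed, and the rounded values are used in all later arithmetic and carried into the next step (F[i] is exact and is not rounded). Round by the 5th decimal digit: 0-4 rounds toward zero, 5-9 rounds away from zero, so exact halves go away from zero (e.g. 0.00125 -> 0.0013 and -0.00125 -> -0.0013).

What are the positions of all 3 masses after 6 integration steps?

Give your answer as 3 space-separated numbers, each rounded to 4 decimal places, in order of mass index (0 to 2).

Answer: 1.6592 3.6819 7.6592

Derivation:
Step 0: x=[1.0000 5.0000 7.0000] v=[0.0000 0.0000 0.0000]
Step 1: x=[1.0625 4.8750 7.0625] v=[0.2500 -0.5000 0.2500]
Step 2: x=[1.1758 4.6484 7.1758] v=[0.4531 -0.9063 0.4531]
Step 3: x=[1.3186 4.3628 7.3186] v=[0.5713 -1.1426 0.5713]
Step 4: x=[1.4642 4.0716 7.4642] v=[0.5824 -1.1647 0.5824]
Step 5: x=[1.5853 3.8295 7.5853] v=[0.4843 -0.9684 0.4843]
Step 6: x=[1.6592 3.6819 7.6592] v=[0.2954 -0.5905 0.2954]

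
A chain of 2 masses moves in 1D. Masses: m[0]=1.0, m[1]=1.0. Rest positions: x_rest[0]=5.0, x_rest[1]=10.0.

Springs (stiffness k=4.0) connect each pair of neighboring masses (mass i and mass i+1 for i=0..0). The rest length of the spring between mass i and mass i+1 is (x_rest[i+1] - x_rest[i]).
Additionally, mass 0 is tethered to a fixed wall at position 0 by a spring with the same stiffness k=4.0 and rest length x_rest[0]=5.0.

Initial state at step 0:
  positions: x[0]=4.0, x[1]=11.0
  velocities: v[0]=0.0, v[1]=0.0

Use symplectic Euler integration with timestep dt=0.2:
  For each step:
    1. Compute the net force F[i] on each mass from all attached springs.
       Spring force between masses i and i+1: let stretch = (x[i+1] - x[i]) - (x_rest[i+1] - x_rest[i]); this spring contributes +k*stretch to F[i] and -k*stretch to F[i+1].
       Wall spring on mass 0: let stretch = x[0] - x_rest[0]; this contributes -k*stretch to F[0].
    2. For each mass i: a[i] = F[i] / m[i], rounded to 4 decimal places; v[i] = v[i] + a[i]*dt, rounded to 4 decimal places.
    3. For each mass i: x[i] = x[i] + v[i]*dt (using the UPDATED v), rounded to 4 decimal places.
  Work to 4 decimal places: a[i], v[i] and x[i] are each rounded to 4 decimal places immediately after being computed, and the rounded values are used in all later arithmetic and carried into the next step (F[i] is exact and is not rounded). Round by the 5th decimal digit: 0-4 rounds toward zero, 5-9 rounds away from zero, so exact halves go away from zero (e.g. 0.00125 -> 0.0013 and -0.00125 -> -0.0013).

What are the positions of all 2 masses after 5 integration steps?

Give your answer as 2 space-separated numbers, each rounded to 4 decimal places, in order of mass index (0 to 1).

Answer: 6.1312 9.3803

Derivation:
Step 0: x=[4.0000 11.0000] v=[0.0000 0.0000]
Step 1: x=[4.4800 10.6800] v=[2.4000 -1.6000]
Step 2: x=[5.2352 10.1680] v=[3.7760 -2.5600]
Step 3: x=[5.9420 9.6668] v=[3.5341 -2.5062]
Step 4: x=[6.2941 9.3696] v=[1.7603 -1.4860]
Step 5: x=[6.1312 9.3803] v=[-0.8146 0.0536]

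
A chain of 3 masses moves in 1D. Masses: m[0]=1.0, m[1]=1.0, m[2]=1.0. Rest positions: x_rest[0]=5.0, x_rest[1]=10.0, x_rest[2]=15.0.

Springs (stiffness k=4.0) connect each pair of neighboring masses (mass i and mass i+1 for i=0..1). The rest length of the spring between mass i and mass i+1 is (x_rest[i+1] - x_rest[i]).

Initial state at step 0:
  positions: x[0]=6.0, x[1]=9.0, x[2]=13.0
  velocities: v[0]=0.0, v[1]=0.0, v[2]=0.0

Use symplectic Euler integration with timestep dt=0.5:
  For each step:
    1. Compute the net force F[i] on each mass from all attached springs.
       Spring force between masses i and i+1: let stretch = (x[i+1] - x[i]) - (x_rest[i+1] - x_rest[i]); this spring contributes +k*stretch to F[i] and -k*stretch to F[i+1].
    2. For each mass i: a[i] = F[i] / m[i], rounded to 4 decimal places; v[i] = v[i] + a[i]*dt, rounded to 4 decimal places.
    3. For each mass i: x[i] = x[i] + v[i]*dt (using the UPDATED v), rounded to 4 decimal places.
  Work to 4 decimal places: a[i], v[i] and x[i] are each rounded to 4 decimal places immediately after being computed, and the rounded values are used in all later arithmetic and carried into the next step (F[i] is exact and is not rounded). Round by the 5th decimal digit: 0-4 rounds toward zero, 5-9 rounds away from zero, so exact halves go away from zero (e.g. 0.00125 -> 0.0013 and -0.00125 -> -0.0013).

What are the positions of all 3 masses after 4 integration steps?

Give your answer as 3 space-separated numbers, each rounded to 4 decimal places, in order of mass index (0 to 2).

Step 0: x=[6.0000 9.0000 13.0000] v=[0.0000 0.0000 0.0000]
Step 1: x=[4.0000 10.0000 14.0000] v=[-4.0000 2.0000 2.0000]
Step 2: x=[3.0000 9.0000 16.0000] v=[-2.0000 -2.0000 4.0000]
Step 3: x=[3.0000 9.0000 16.0000] v=[0.0000 0.0000 0.0000]
Step 4: x=[4.0000 10.0000 14.0000] v=[2.0000 2.0000 -4.0000]

Answer: 4.0000 10.0000 14.0000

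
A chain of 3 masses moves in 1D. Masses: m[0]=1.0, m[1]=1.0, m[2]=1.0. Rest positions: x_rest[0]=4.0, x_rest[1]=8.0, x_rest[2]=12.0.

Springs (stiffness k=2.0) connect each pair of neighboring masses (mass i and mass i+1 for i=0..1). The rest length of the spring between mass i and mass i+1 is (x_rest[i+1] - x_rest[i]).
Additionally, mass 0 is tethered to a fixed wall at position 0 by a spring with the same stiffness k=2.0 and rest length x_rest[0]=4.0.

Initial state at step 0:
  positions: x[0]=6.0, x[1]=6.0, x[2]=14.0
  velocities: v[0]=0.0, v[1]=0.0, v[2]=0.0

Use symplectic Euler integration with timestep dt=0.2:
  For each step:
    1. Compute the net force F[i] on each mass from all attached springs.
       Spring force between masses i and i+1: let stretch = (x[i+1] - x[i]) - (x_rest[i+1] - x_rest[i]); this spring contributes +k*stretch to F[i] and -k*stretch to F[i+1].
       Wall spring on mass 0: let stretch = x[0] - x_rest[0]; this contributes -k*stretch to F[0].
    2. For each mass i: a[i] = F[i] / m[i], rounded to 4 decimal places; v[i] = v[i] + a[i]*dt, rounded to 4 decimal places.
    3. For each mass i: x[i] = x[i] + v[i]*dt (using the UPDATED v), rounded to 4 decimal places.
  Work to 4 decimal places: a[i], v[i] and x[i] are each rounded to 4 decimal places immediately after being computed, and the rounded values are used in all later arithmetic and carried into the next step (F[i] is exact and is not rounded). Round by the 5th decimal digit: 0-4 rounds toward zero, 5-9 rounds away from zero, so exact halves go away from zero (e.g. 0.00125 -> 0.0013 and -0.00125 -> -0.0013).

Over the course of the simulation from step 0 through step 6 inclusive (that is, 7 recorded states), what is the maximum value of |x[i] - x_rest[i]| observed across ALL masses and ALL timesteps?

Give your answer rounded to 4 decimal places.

Answer: 2.9343

Derivation:
Step 0: x=[6.0000 6.0000 14.0000] v=[0.0000 0.0000 0.0000]
Step 1: x=[5.5200 6.6400 13.6800] v=[-2.4000 3.2000 -1.6000]
Step 2: x=[4.6880 7.7536 13.1168] v=[-4.1600 5.5680 -2.8160]
Step 3: x=[3.7262 9.0510 12.4445] v=[-4.8090 6.4870 -3.3613]
Step 4: x=[2.8923 10.1939 11.8208] v=[-4.1696 5.7145 -3.1187]
Step 5: x=[2.4111 10.8828 11.3869] v=[-2.4059 3.4446 -2.1695]
Step 6: x=[2.4148 10.9343 11.2327] v=[0.0183 0.2576 -0.7711]
Max displacement = 2.9343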